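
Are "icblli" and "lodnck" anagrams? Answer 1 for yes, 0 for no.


Strings: "icblli", "lodnck"
Sorted first:  bciill
Sorted second: cdklno
Differ at position 0: 'b' vs 'c' => not anagrams

0


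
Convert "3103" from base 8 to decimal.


Input: "3103" in base 8
Positional expansion:
  Digit '3' (value 3) x 8^3 = 1536
  Digit '1' (value 1) x 8^2 = 64
  Digit '0' (value 0) x 8^1 = 0
  Digit '3' (value 3) x 8^0 = 3
Sum = 1603

1603


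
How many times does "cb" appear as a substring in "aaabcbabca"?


Searching for "cb" in "aaabcbabca"
Scanning each position:
  Position 0: "aa" => no
  Position 1: "aa" => no
  Position 2: "ab" => no
  Position 3: "bc" => no
  Position 4: "cb" => MATCH
  Position 5: "ba" => no
  Position 6: "ab" => no
  Position 7: "bc" => no
  Position 8: "ca" => no
Total occurrences: 1

1


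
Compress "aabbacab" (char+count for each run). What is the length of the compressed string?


Input: aabbacab
Runs:
  'a' x 2 => "a2"
  'b' x 2 => "b2"
  'a' x 1 => "a1"
  'c' x 1 => "c1"
  'a' x 1 => "a1"
  'b' x 1 => "b1"
Compressed: "a2b2a1c1a1b1"
Compressed length: 12

12


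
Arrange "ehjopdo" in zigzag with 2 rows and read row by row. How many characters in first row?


Zigzag "ehjopdo" into 2 rows:
Placing characters:
  'e' => row 0
  'h' => row 1
  'j' => row 0
  'o' => row 1
  'p' => row 0
  'd' => row 1
  'o' => row 0
Rows:
  Row 0: "ejpo"
  Row 1: "hod"
First row length: 4

4


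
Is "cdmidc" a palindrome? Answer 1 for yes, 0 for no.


Input: cdmidc
Reversed: cdimdc
  Compare pos 0 ('c') with pos 5 ('c'): match
  Compare pos 1 ('d') with pos 4 ('d'): match
  Compare pos 2 ('m') with pos 3 ('i'): MISMATCH
Result: not a palindrome

0


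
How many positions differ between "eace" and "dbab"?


Comparing "eace" and "dbab" position by position:
  Position 0: 'e' vs 'd' => DIFFER
  Position 1: 'a' vs 'b' => DIFFER
  Position 2: 'c' vs 'a' => DIFFER
  Position 3: 'e' vs 'b' => DIFFER
Positions that differ: 4

4


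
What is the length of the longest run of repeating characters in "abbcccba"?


Input: "abbcccba"
Scanning for longest run:
  Position 1 ('b'): new char, reset run to 1
  Position 2 ('b'): continues run of 'b', length=2
  Position 3 ('c'): new char, reset run to 1
  Position 4 ('c'): continues run of 'c', length=2
  Position 5 ('c'): continues run of 'c', length=3
  Position 6 ('b'): new char, reset run to 1
  Position 7 ('a'): new char, reset run to 1
Longest run: 'c' with length 3

3


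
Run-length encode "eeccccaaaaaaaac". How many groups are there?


Input: eeccccaaaaaaaac
Scanning for consecutive runs:
  Group 1: 'e' x 2 (positions 0-1)
  Group 2: 'c' x 4 (positions 2-5)
  Group 3: 'a' x 8 (positions 6-13)
  Group 4: 'c' x 1 (positions 14-14)
Total groups: 4

4


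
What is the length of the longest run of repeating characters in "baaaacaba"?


Input: "baaaacaba"
Scanning for longest run:
  Position 1 ('a'): new char, reset run to 1
  Position 2 ('a'): continues run of 'a', length=2
  Position 3 ('a'): continues run of 'a', length=3
  Position 4 ('a'): continues run of 'a', length=4
  Position 5 ('c'): new char, reset run to 1
  Position 6 ('a'): new char, reset run to 1
  Position 7 ('b'): new char, reset run to 1
  Position 8 ('a'): new char, reset run to 1
Longest run: 'a' with length 4

4


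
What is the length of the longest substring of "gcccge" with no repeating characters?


Input: "gcccge"
Sliding window (track last position of each char):
  Position 0 ('g'): window [0,0] length 1 -- new best
  Position 1 ('c'): window [0,1] length 2 -- new best
  Position 2 ('c'): repeat (last at 1), move window start to 2
  Position 2 ('c'): window [2,2] length 1
  Position 3 ('c'): repeat (last at 2), move window start to 3
  Position 3 ('c'): window [3,3] length 1
  Position 4 ('g'): window [3,4] length 2
  Position 5 ('e'): window [3,5] length 3 -- new best
Longest substring with no repeats: "cge" with length 3

3


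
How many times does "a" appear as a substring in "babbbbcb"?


Searching for "a" in "babbbbcb"
Scanning each position:
  Position 0: "b" => no
  Position 1: "a" => MATCH
  Position 2: "b" => no
  Position 3: "b" => no
  Position 4: "b" => no
  Position 5: "b" => no
  Position 6: "c" => no
  Position 7: "b" => no
Total occurrences: 1

1


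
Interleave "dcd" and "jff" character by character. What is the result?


Interleaving "dcd" and "jff":
  Position 0: 'd' from first, 'j' from second => "dj"
  Position 1: 'c' from first, 'f' from second => "cf"
  Position 2: 'd' from first, 'f' from second => "df"
Result: djcfdf

djcfdf


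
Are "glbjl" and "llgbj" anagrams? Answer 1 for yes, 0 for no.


Strings: "glbjl", "llgbj"
Sorted first:  bgjll
Sorted second: bgjll
Sorted forms match => anagrams

1


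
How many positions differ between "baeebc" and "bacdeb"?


Comparing "baeebc" and "bacdeb" position by position:
  Position 0: 'b' vs 'b' => same
  Position 1: 'a' vs 'a' => same
  Position 2: 'e' vs 'c' => DIFFER
  Position 3: 'e' vs 'd' => DIFFER
  Position 4: 'b' vs 'e' => DIFFER
  Position 5: 'c' vs 'b' => DIFFER
Positions that differ: 4

4


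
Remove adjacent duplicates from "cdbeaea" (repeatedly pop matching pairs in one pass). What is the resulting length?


Input: cdbeaea
Stack-based adjacent duplicate removal:
  Read 'c': push. Stack: c
  Read 'd': push. Stack: cd
  Read 'b': push. Stack: cdb
  Read 'e': push. Stack: cdbe
  Read 'a': push. Stack: cdbea
  Read 'e': push. Stack: cdbeae
  Read 'a': push. Stack: cdbeaea
Final stack: "cdbeaea" (length 7)

7


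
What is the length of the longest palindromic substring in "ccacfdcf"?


Input: "ccacfdcf"
Checking substrings for palindromes:
  [1:4] "cac" (len 3) => palindrome
  [0:2] "cc" (len 2) => palindrome
Longest palindromic substring: "cac" with length 3

3


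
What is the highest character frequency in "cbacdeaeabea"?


Input: cbacdeaeabea
Character counts:
  'a': 4
  'b': 2
  'c': 2
  'd': 1
  'e': 3
Maximum frequency: 4

4


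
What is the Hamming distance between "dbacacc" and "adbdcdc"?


Comparing "dbacacc" and "adbdcdc" position by position:
  Position 0: 'd' vs 'a' => differ
  Position 1: 'b' vs 'd' => differ
  Position 2: 'a' vs 'b' => differ
  Position 3: 'c' vs 'd' => differ
  Position 4: 'a' vs 'c' => differ
  Position 5: 'c' vs 'd' => differ
  Position 6: 'c' vs 'c' => same
Total differences (Hamming distance): 6

6


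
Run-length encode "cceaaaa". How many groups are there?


Input: cceaaaa
Scanning for consecutive runs:
  Group 1: 'c' x 2 (positions 0-1)
  Group 2: 'e' x 1 (positions 2-2)
  Group 3: 'a' x 4 (positions 3-6)
Total groups: 3

3


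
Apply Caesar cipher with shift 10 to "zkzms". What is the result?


Caesar cipher: shift "zkzms" by 10
  'z' (pos 25) + 10 = pos 9 = 'j'
  'k' (pos 10) + 10 = pos 20 = 'u'
  'z' (pos 25) + 10 = pos 9 = 'j'
  'm' (pos 12) + 10 = pos 22 = 'w'
  's' (pos 18) + 10 = pos 2 = 'c'
Result: jujwc

jujwc


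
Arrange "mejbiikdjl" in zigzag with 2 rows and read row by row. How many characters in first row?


Zigzag "mejbiikdjl" into 2 rows:
Placing characters:
  'm' => row 0
  'e' => row 1
  'j' => row 0
  'b' => row 1
  'i' => row 0
  'i' => row 1
  'k' => row 0
  'd' => row 1
  'j' => row 0
  'l' => row 1
Rows:
  Row 0: "mjikj"
  Row 1: "ebidl"
First row length: 5

5


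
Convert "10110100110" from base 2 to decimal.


Input: "10110100110" in base 2
Positional expansion:
  Digit '1' (value 1) x 2^10 = 1024
  Digit '0' (value 0) x 2^9 = 0
  Digit '1' (value 1) x 2^8 = 256
  Digit '1' (value 1) x 2^7 = 128
  Digit '0' (value 0) x 2^6 = 0
  Digit '1' (value 1) x 2^5 = 32
  Digit '0' (value 0) x 2^4 = 0
  Digit '0' (value 0) x 2^3 = 0
  Digit '1' (value 1) x 2^2 = 4
  Digit '1' (value 1) x 2^1 = 2
  Digit '0' (value 0) x 2^0 = 0
Sum = 1446

1446


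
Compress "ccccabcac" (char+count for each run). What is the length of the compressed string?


Input: ccccabcac
Runs:
  'c' x 4 => "c4"
  'a' x 1 => "a1"
  'b' x 1 => "b1"
  'c' x 1 => "c1"
  'a' x 1 => "a1"
  'c' x 1 => "c1"
Compressed: "c4a1b1c1a1c1"
Compressed length: 12

12


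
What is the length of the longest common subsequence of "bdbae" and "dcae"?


LCS of "bdbae" and "dcae"
DP table:
           d    c    a    e
      0    0    0    0    0
  b   0    0    0    0    0
  d   0    1    1    1    1
  b   0    1    1    1    1
  a   0    1    1    2    2
  e   0    1    1    2    3
LCS length = dp[5][4] = 3

3


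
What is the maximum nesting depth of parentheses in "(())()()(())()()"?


Input: "(())()()(())()()"
Tracking depth:
  Position 0 '(': depth becomes 1
  Position 1 '(': depth becomes 2
  Position 2 ')': depth becomes 1
  Position 3 ')': depth becomes 0
  Position 4 '(': depth becomes 1
  Position 5 ')': depth becomes 0
  Position 6 '(': depth becomes 1
  Position 7 ')': depth becomes 0
  Position 8 '(': depth becomes 1
  Position 9 '(': depth becomes 2
  Position 10 ')': depth becomes 1
  Position 11 ')': depth becomes 0
  Position 12 '(': depth becomes 1
  Position 13 ')': depth becomes 0
  Position 14 '(': depth becomes 1
  Position 15 ')': depth becomes 0
Maximum depth reached: 2

2


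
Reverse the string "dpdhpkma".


Input: dpdhpkma
Reading characters right to left:
  Position 7: 'a'
  Position 6: 'm'
  Position 5: 'k'
  Position 4: 'p'
  Position 3: 'h'
  Position 2: 'd'
  Position 1: 'p'
  Position 0: 'd'
Reversed: amkphdpd

amkphdpd


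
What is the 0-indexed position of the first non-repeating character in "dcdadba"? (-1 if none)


Input: dcdadba
Character frequencies:
  'a': 2
  'b': 1
  'c': 1
  'd': 3
Scanning left to right for freq == 1:
  Position 0 ('d'): freq=3, skip
  Position 1 ('c'): unique! => answer = 1

1


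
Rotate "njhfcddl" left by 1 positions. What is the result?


Input: "njhfcddl", rotate left by 1
First 1 characters: "n"
Remaining characters: "jhfcddl"
Concatenate remaining + first: "jhfcddl" + "n" = "jhfcddln"

jhfcddln


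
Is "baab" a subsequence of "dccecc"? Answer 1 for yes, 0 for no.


Check if "baab" is a subsequence of "dccecc"
Greedy scan:
  Position 0 ('d'): no match needed
  Position 1 ('c'): no match needed
  Position 2 ('c'): no match needed
  Position 3 ('e'): no match needed
  Position 4 ('c'): no match needed
  Position 5 ('c'): no match needed
Only matched 0/4 characters => not a subsequence

0


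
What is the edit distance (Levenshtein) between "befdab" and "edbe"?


Computing edit distance: "befdab" -> "edbe"
DP table:
           e    d    b    e
      0    1    2    3    4
  b   1    1    2    2    3
  e   2    1    2    3    2
  f   3    2    2    3    3
  d   4    3    2    3    4
  a   5    4    3    3    4
  b   6    5    4    3    4
Edit distance = dp[6][4] = 4

4


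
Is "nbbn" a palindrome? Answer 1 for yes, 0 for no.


Input: nbbn
Reversed: nbbn
  Compare pos 0 ('n') with pos 3 ('n'): match
  Compare pos 1 ('b') with pos 2 ('b'): match
Result: palindrome

1


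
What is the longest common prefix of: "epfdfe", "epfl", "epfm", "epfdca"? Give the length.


Words: epfdfe, epfl, epfm, epfdca
  Position 0: all 'e' => match
  Position 1: all 'p' => match
  Position 2: all 'f' => match
  Position 3: ('d', 'l', 'm', 'd') => mismatch, stop
LCP = "epf" (length 3)

3


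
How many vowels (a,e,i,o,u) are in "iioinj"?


Input: iioinj
Checking each character:
  'i' at position 0: vowel (running total: 1)
  'i' at position 1: vowel (running total: 2)
  'o' at position 2: vowel (running total: 3)
  'i' at position 3: vowel (running total: 4)
  'n' at position 4: consonant
  'j' at position 5: consonant
Total vowels: 4

4


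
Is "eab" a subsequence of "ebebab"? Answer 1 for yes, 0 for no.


Check if "eab" is a subsequence of "ebebab"
Greedy scan:
  Position 0 ('e'): matches sub[0] = 'e'
  Position 1 ('b'): no match needed
  Position 2 ('e'): no match needed
  Position 3 ('b'): no match needed
  Position 4 ('a'): matches sub[1] = 'a'
  Position 5 ('b'): matches sub[2] = 'b'
All 3 characters matched => is a subsequence

1


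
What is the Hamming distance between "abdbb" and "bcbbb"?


Comparing "abdbb" and "bcbbb" position by position:
  Position 0: 'a' vs 'b' => differ
  Position 1: 'b' vs 'c' => differ
  Position 2: 'd' vs 'b' => differ
  Position 3: 'b' vs 'b' => same
  Position 4: 'b' vs 'b' => same
Total differences (Hamming distance): 3

3


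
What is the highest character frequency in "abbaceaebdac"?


Input: abbaceaebdac
Character counts:
  'a': 4
  'b': 3
  'c': 2
  'd': 1
  'e': 2
Maximum frequency: 4

4


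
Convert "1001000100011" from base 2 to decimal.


Input: "1001000100011" in base 2
Positional expansion:
  Digit '1' (value 1) x 2^12 = 4096
  Digit '0' (value 0) x 2^11 = 0
  Digit '0' (value 0) x 2^10 = 0
  Digit '1' (value 1) x 2^9 = 512
  Digit '0' (value 0) x 2^8 = 0
  Digit '0' (value 0) x 2^7 = 0
  Digit '0' (value 0) x 2^6 = 0
  Digit '1' (value 1) x 2^5 = 32
  Digit '0' (value 0) x 2^4 = 0
  Digit '0' (value 0) x 2^3 = 0
  Digit '0' (value 0) x 2^2 = 0
  Digit '1' (value 1) x 2^1 = 2
  Digit '1' (value 1) x 2^0 = 1
Sum = 4643

4643


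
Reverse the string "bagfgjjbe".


Input: bagfgjjbe
Reading characters right to left:
  Position 8: 'e'
  Position 7: 'b'
  Position 6: 'j'
  Position 5: 'j'
  Position 4: 'g'
  Position 3: 'f'
  Position 2: 'g'
  Position 1: 'a'
  Position 0: 'b'
Reversed: ebjjgfgab

ebjjgfgab


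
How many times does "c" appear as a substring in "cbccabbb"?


Searching for "c" in "cbccabbb"
Scanning each position:
  Position 0: "c" => MATCH
  Position 1: "b" => no
  Position 2: "c" => MATCH
  Position 3: "c" => MATCH
  Position 4: "a" => no
  Position 5: "b" => no
  Position 6: "b" => no
  Position 7: "b" => no
Total occurrences: 3

3


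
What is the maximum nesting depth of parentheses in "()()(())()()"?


Input: "()()(())()()"
Tracking depth:
  Position 0 '(': depth becomes 1
  Position 1 ')': depth becomes 0
  Position 2 '(': depth becomes 1
  Position 3 ')': depth becomes 0
  Position 4 '(': depth becomes 1
  Position 5 '(': depth becomes 2
  Position 6 ')': depth becomes 1
  Position 7 ')': depth becomes 0
  Position 8 '(': depth becomes 1
  Position 9 ')': depth becomes 0
  Position 10 '(': depth becomes 1
  Position 11 ')': depth becomes 0
Maximum depth reached: 2

2


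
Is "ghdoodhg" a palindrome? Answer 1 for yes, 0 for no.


Input: ghdoodhg
Reversed: ghdoodhg
  Compare pos 0 ('g') with pos 7 ('g'): match
  Compare pos 1 ('h') with pos 6 ('h'): match
  Compare pos 2 ('d') with pos 5 ('d'): match
  Compare pos 3 ('o') with pos 4 ('o'): match
Result: palindrome

1


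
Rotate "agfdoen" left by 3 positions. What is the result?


Input: "agfdoen", rotate left by 3
First 3 characters: "agf"
Remaining characters: "doen"
Concatenate remaining + first: "doen" + "agf" = "doenagf"

doenagf


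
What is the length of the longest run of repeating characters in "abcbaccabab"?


Input: "abcbaccabab"
Scanning for longest run:
  Position 1 ('b'): new char, reset run to 1
  Position 2 ('c'): new char, reset run to 1
  Position 3 ('b'): new char, reset run to 1
  Position 4 ('a'): new char, reset run to 1
  Position 5 ('c'): new char, reset run to 1
  Position 6 ('c'): continues run of 'c', length=2
  Position 7 ('a'): new char, reset run to 1
  Position 8 ('b'): new char, reset run to 1
  Position 9 ('a'): new char, reset run to 1
  Position 10 ('b'): new char, reset run to 1
Longest run: 'c' with length 2

2


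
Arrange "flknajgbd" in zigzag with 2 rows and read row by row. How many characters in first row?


Zigzag "flknajgbd" into 2 rows:
Placing characters:
  'f' => row 0
  'l' => row 1
  'k' => row 0
  'n' => row 1
  'a' => row 0
  'j' => row 1
  'g' => row 0
  'b' => row 1
  'd' => row 0
Rows:
  Row 0: "fkagd"
  Row 1: "lnjb"
First row length: 5

5


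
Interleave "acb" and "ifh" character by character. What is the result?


Interleaving "acb" and "ifh":
  Position 0: 'a' from first, 'i' from second => "ai"
  Position 1: 'c' from first, 'f' from second => "cf"
  Position 2: 'b' from first, 'h' from second => "bh"
Result: aicfbh

aicfbh


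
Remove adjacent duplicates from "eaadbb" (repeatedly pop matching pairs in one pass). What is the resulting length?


Input: eaadbb
Stack-based adjacent duplicate removal:
  Read 'e': push. Stack: e
  Read 'a': push. Stack: ea
  Read 'a': matches stack top 'a' => pop. Stack: e
  Read 'd': push. Stack: ed
  Read 'b': push. Stack: edb
  Read 'b': matches stack top 'b' => pop. Stack: ed
Final stack: "ed" (length 2)

2


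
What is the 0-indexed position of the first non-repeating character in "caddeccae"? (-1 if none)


Input: caddeccae
Character frequencies:
  'a': 2
  'c': 3
  'd': 2
  'e': 2
Scanning left to right for freq == 1:
  Position 0 ('c'): freq=3, skip
  Position 1 ('a'): freq=2, skip
  Position 2 ('d'): freq=2, skip
  Position 3 ('d'): freq=2, skip
  Position 4 ('e'): freq=2, skip
  Position 5 ('c'): freq=3, skip
  Position 6 ('c'): freq=3, skip
  Position 7 ('a'): freq=2, skip
  Position 8 ('e'): freq=2, skip
  No unique character found => answer = -1

-1


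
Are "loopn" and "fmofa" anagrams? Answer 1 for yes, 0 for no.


Strings: "loopn", "fmofa"
Sorted first:  lnoop
Sorted second: affmo
Differ at position 0: 'l' vs 'a' => not anagrams

0


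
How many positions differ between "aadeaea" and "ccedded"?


Comparing "aadeaea" and "ccedded" position by position:
  Position 0: 'a' vs 'c' => DIFFER
  Position 1: 'a' vs 'c' => DIFFER
  Position 2: 'd' vs 'e' => DIFFER
  Position 3: 'e' vs 'd' => DIFFER
  Position 4: 'a' vs 'd' => DIFFER
  Position 5: 'e' vs 'e' => same
  Position 6: 'a' vs 'd' => DIFFER
Positions that differ: 6

6


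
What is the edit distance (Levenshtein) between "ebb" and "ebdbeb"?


Computing edit distance: "ebb" -> "ebdbeb"
DP table:
           e    b    d    b    e    b
      0    1    2    3    4    5    6
  e   1    0    1    2    3    4    5
  b   2    1    0    1    2    3    4
  b   3    2    1    1    1    2    3
Edit distance = dp[3][6] = 3

3


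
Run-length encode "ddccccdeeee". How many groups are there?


Input: ddccccdeeee
Scanning for consecutive runs:
  Group 1: 'd' x 2 (positions 0-1)
  Group 2: 'c' x 4 (positions 2-5)
  Group 3: 'd' x 1 (positions 6-6)
  Group 4: 'e' x 4 (positions 7-10)
Total groups: 4

4


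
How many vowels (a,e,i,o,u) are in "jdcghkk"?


Input: jdcghkk
Checking each character:
  'j' at position 0: consonant
  'd' at position 1: consonant
  'c' at position 2: consonant
  'g' at position 3: consonant
  'h' at position 4: consonant
  'k' at position 5: consonant
  'k' at position 6: consonant
Total vowels: 0

0


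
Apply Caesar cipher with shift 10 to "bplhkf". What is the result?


Caesar cipher: shift "bplhkf" by 10
  'b' (pos 1) + 10 = pos 11 = 'l'
  'p' (pos 15) + 10 = pos 25 = 'z'
  'l' (pos 11) + 10 = pos 21 = 'v'
  'h' (pos 7) + 10 = pos 17 = 'r'
  'k' (pos 10) + 10 = pos 20 = 'u'
  'f' (pos 5) + 10 = pos 15 = 'p'
Result: lzvrup

lzvrup


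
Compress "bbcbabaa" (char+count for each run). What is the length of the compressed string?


Input: bbcbabaa
Runs:
  'b' x 2 => "b2"
  'c' x 1 => "c1"
  'b' x 1 => "b1"
  'a' x 1 => "a1"
  'b' x 1 => "b1"
  'a' x 2 => "a2"
Compressed: "b2c1b1a1b1a2"
Compressed length: 12

12


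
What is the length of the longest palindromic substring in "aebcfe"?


Input: "aebcfe"
Checking substrings for palindromes:
  No multi-char palindromic substrings found
Longest palindromic substring: "a" with length 1

1


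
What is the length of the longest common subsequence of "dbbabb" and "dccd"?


LCS of "dbbabb" and "dccd"
DP table:
           d    c    c    d
      0    0    0    0    0
  d   0    1    1    1    1
  b   0    1    1    1    1
  b   0    1    1    1    1
  a   0    1    1    1    1
  b   0    1    1    1    1
  b   0    1    1    1    1
LCS length = dp[6][4] = 1

1


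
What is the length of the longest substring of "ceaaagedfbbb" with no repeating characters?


Input: "ceaaagedfbbb"
Sliding window (track last position of each char):
  Position 0 ('c'): window [0,0] length 1 -- new best
  Position 1 ('e'): window [0,1] length 2 -- new best
  Position 2 ('a'): window [0,2] length 3 -- new best
  Position 3 ('a'): repeat (last at 2), move window start to 3
  Position 3 ('a'): window [3,3] length 1
  Position 4 ('a'): repeat (last at 3), move window start to 4
  Position 4 ('a'): window [4,4] length 1
  Position 5 ('g'): window [4,5] length 2
  Position 6 ('e'): window [4,6] length 3
  Position 7 ('d'): window [4,7] length 4 -- new best
  Position 8 ('f'): window [4,8] length 5 -- new best
  Position 9 ('b'): window [4,9] length 6 -- new best
  Position 10 ('b'): repeat (last at 9), move window start to 10
  Position 10 ('b'): window [10,10] length 1
  Position 11 ('b'): repeat (last at 10), move window start to 11
  Position 11 ('b'): window [11,11] length 1
Longest substring with no repeats: "agedfb" with length 6

6


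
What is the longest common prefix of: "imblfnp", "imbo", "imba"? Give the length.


Words: imblfnp, imbo, imba
  Position 0: all 'i' => match
  Position 1: all 'm' => match
  Position 2: all 'b' => match
  Position 3: ('l', 'o', 'a') => mismatch, stop
LCP = "imb" (length 3)

3


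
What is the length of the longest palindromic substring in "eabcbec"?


Input: "eabcbec"
Checking substrings for palindromes:
  [2:5] "bcb" (len 3) => palindrome
Longest palindromic substring: "bcb" with length 3

3


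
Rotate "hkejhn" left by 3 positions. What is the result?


Input: "hkejhn", rotate left by 3
First 3 characters: "hke"
Remaining characters: "jhn"
Concatenate remaining + first: "jhn" + "hke" = "jhnhke"

jhnhke


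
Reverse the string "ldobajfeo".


Input: ldobajfeo
Reading characters right to left:
  Position 8: 'o'
  Position 7: 'e'
  Position 6: 'f'
  Position 5: 'j'
  Position 4: 'a'
  Position 3: 'b'
  Position 2: 'o'
  Position 1: 'd'
  Position 0: 'l'
Reversed: oefjabodl

oefjabodl


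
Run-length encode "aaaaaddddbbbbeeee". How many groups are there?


Input: aaaaaddddbbbbeeee
Scanning for consecutive runs:
  Group 1: 'a' x 5 (positions 0-4)
  Group 2: 'd' x 4 (positions 5-8)
  Group 3: 'b' x 4 (positions 9-12)
  Group 4: 'e' x 4 (positions 13-16)
Total groups: 4

4


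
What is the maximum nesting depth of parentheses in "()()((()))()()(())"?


Input: "()()((()))()()(())"
Tracking depth:
  Position 0 '(': depth becomes 1
  Position 1 ')': depth becomes 0
  Position 2 '(': depth becomes 1
  Position 3 ')': depth becomes 0
  Position 4 '(': depth becomes 1
  Position 5 '(': depth becomes 2
  Position 6 '(': depth becomes 3
  Position 7 ')': depth becomes 2
  Position 8 ')': depth becomes 1
  Position 9 ')': depth becomes 0
  Position 10 '(': depth becomes 1
  Position 11 ')': depth becomes 0
  Position 12 '(': depth becomes 1
  Position 13 ')': depth becomes 0
  Position 14 '(': depth becomes 1
  Position 15 '(': depth becomes 2
  Position 16 ')': depth becomes 1
  Position 17 ')': depth becomes 0
Maximum depth reached: 3

3


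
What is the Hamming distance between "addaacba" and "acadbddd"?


Comparing "addaacba" and "acadbddd" position by position:
  Position 0: 'a' vs 'a' => same
  Position 1: 'd' vs 'c' => differ
  Position 2: 'd' vs 'a' => differ
  Position 3: 'a' vs 'd' => differ
  Position 4: 'a' vs 'b' => differ
  Position 5: 'c' vs 'd' => differ
  Position 6: 'b' vs 'd' => differ
  Position 7: 'a' vs 'd' => differ
Total differences (Hamming distance): 7

7


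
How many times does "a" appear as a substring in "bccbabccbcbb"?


Searching for "a" in "bccbabccbcbb"
Scanning each position:
  Position 0: "b" => no
  Position 1: "c" => no
  Position 2: "c" => no
  Position 3: "b" => no
  Position 4: "a" => MATCH
  Position 5: "b" => no
  Position 6: "c" => no
  Position 7: "c" => no
  Position 8: "b" => no
  Position 9: "c" => no
  Position 10: "b" => no
  Position 11: "b" => no
Total occurrences: 1

1


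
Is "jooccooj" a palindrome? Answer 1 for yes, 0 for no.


Input: jooccooj
Reversed: jooccooj
  Compare pos 0 ('j') with pos 7 ('j'): match
  Compare pos 1 ('o') with pos 6 ('o'): match
  Compare pos 2 ('o') with pos 5 ('o'): match
  Compare pos 3 ('c') with pos 4 ('c'): match
Result: palindrome

1


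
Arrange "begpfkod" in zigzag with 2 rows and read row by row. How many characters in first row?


Zigzag "begpfkod" into 2 rows:
Placing characters:
  'b' => row 0
  'e' => row 1
  'g' => row 0
  'p' => row 1
  'f' => row 0
  'k' => row 1
  'o' => row 0
  'd' => row 1
Rows:
  Row 0: "bgfo"
  Row 1: "epkd"
First row length: 4

4


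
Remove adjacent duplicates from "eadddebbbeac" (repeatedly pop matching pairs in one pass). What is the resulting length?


Input: eadddebbbeac
Stack-based adjacent duplicate removal:
  Read 'e': push. Stack: e
  Read 'a': push. Stack: ea
  Read 'd': push. Stack: ead
  Read 'd': matches stack top 'd' => pop. Stack: ea
  Read 'd': push. Stack: ead
  Read 'e': push. Stack: eade
  Read 'b': push. Stack: eadeb
  Read 'b': matches stack top 'b' => pop. Stack: eade
  Read 'b': push. Stack: eadeb
  Read 'e': push. Stack: eadebe
  Read 'a': push. Stack: eadebea
  Read 'c': push. Stack: eadebeac
Final stack: "eadebeac" (length 8)

8


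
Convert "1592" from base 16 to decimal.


Input: "1592" in base 16
Positional expansion:
  Digit '1' (value 1) x 16^3 = 4096
  Digit '5' (value 5) x 16^2 = 1280
  Digit '9' (value 9) x 16^1 = 144
  Digit '2' (value 2) x 16^0 = 2
Sum = 5522

5522


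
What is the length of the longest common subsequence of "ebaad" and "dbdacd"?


LCS of "ebaad" and "dbdacd"
DP table:
           d    b    d    a    c    d
      0    0    0    0    0    0    0
  e   0    0    0    0    0    0    0
  b   0    0    1    1    1    1    1
  a   0    0    1    1    2    2    2
  a   0    0    1    1    2    2    2
  d   0    1    1    2    2    2    3
LCS length = dp[5][6] = 3

3


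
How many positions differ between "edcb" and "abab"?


Comparing "edcb" and "abab" position by position:
  Position 0: 'e' vs 'a' => DIFFER
  Position 1: 'd' vs 'b' => DIFFER
  Position 2: 'c' vs 'a' => DIFFER
  Position 3: 'b' vs 'b' => same
Positions that differ: 3

3


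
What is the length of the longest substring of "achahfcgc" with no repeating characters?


Input: "achahfcgc"
Sliding window (track last position of each char):
  Position 0 ('a'): window [0,0] length 1 -- new best
  Position 1 ('c'): window [0,1] length 2 -- new best
  Position 2 ('h'): window [0,2] length 3 -- new best
  Position 3 ('a'): repeat (last at 0), move window start to 1
  Position 3 ('a'): window [1,3] length 3
  Position 4 ('h'): repeat (last at 2), move window start to 3
  Position 4 ('h'): window [3,4] length 2
  Position 5 ('f'): window [3,5] length 3
  Position 6 ('c'): window [3,6] length 4 -- new best
  Position 7 ('g'): window [3,7] length 5 -- new best
  Position 8 ('c'): repeat (last at 6), move window start to 7
  Position 8 ('c'): window [7,8] length 2
Longest substring with no repeats: "ahfcg" with length 5

5


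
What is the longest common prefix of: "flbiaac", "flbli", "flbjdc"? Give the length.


Words: flbiaac, flbli, flbjdc
  Position 0: all 'f' => match
  Position 1: all 'l' => match
  Position 2: all 'b' => match
  Position 3: ('i', 'l', 'j') => mismatch, stop
LCP = "flb" (length 3)

3


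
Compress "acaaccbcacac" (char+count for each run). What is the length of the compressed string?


Input: acaaccbcacac
Runs:
  'a' x 1 => "a1"
  'c' x 1 => "c1"
  'a' x 2 => "a2"
  'c' x 2 => "c2"
  'b' x 1 => "b1"
  'c' x 1 => "c1"
  'a' x 1 => "a1"
  'c' x 1 => "c1"
  'a' x 1 => "a1"
  'c' x 1 => "c1"
Compressed: "a1c1a2c2b1c1a1c1a1c1"
Compressed length: 20

20


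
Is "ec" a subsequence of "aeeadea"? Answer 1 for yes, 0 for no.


Check if "ec" is a subsequence of "aeeadea"
Greedy scan:
  Position 0 ('a'): no match needed
  Position 1 ('e'): matches sub[0] = 'e'
  Position 2 ('e'): no match needed
  Position 3 ('a'): no match needed
  Position 4 ('d'): no match needed
  Position 5 ('e'): no match needed
  Position 6 ('a'): no match needed
Only matched 1/2 characters => not a subsequence

0


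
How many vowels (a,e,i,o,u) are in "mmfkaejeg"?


Input: mmfkaejeg
Checking each character:
  'm' at position 0: consonant
  'm' at position 1: consonant
  'f' at position 2: consonant
  'k' at position 3: consonant
  'a' at position 4: vowel (running total: 1)
  'e' at position 5: vowel (running total: 2)
  'j' at position 6: consonant
  'e' at position 7: vowel (running total: 3)
  'g' at position 8: consonant
Total vowels: 3

3


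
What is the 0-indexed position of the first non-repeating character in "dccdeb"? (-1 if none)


Input: dccdeb
Character frequencies:
  'b': 1
  'c': 2
  'd': 2
  'e': 1
Scanning left to right for freq == 1:
  Position 0 ('d'): freq=2, skip
  Position 1 ('c'): freq=2, skip
  Position 2 ('c'): freq=2, skip
  Position 3 ('d'): freq=2, skip
  Position 4 ('e'): unique! => answer = 4

4


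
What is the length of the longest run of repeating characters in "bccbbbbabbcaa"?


Input: "bccbbbbabbcaa"
Scanning for longest run:
  Position 1 ('c'): new char, reset run to 1
  Position 2 ('c'): continues run of 'c', length=2
  Position 3 ('b'): new char, reset run to 1
  Position 4 ('b'): continues run of 'b', length=2
  Position 5 ('b'): continues run of 'b', length=3
  Position 6 ('b'): continues run of 'b', length=4
  Position 7 ('a'): new char, reset run to 1
  Position 8 ('b'): new char, reset run to 1
  Position 9 ('b'): continues run of 'b', length=2
  Position 10 ('c'): new char, reset run to 1
  Position 11 ('a'): new char, reset run to 1
  Position 12 ('a'): continues run of 'a', length=2
Longest run: 'b' with length 4

4


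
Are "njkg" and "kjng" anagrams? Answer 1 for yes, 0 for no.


Strings: "njkg", "kjng"
Sorted first:  gjkn
Sorted second: gjkn
Sorted forms match => anagrams

1


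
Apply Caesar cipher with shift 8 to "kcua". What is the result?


Caesar cipher: shift "kcua" by 8
  'k' (pos 10) + 8 = pos 18 = 's'
  'c' (pos 2) + 8 = pos 10 = 'k'
  'u' (pos 20) + 8 = pos 2 = 'c'
  'a' (pos 0) + 8 = pos 8 = 'i'
Result: skci

skci


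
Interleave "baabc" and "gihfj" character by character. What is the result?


Interleaving "baabc" and "gihfj":
  Position 0: 'b' from first, 'g' from second => "bg"
  Position 1: 'a' from first, 'i' from second => "ai"
  Position 2: 'a' from first, 'h' from second => "ah"
  Position 3: 'b' from first, 'f' from second => "bf"
  Position 4: 'c' from first, 'j' from second => "cj"
Result: bgaiahbfcj

bgaiahbfcj


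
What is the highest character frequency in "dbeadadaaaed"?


Input: dbeadadaaaed
Character counts:
  'a': 5
  'b': 1
  'd': 4
  'e': 2
Maximum frequency: 5

5


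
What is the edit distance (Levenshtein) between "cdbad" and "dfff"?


Computing edit distance: "cdbad" -> "dfff"
DP table:
           d    f    f    f
      0    1    2    3    4
  c   1    1    2    3    4
  d   2    1    2    3    4
  b   3    2    2    3    4
  a   4    3    3    3    4
  d   5    4    4    4    4
Edit distance = dp[5][4] = 4

4


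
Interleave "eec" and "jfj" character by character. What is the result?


Interleaving "eec" and "jfj":
  Position 0: 'e' from first, 'j' from second => "ej"
  Position 1: 'e' from first, 'f' from second => "ef"
  Position 2: 'c' from first, 'j' from second => "cj"
Result: ejefcj

ejefcj


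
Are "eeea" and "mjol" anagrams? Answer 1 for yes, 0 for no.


Strings: "eeea", "mjol"
Sorted first:  aeee
Sorted second: jlmo
Differ at position 0: 'a' vs 'j' => not anagrams

0


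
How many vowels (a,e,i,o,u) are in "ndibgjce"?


Input: ndibgjce
Checking each character:
  'n' at position 0: consonant
  'd' at position 1: consonant
  'i' at position 2: vowel (running total: 1)
  'b' at position 3: consonant
  'g' at position 4: consonant
  'j' at position 5: consonant
  'c' at position 6: consonant
  'e' at position 7: vowel (running total: 2)
Total vowels: 2

2


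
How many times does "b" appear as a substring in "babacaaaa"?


Searching for "b" in "babacaaaa"
Scanning each position:
  Position 0: "b" => MATCH
  Position 1: "a" => no
  Position 2: "b" => MATCH
  Position 3: "a" => no
  Position 4: "c" => no
  Position 5: "a" => no
  Position 6: "a" => no
  Position 7: "a" => no
  Position 8: "a" => no
Total occurrences: 2

2


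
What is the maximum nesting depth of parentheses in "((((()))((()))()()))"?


Input: "((((()))((()))()()))"
Tracking depth:
  Position 0 '(': depth becomes 1
  Position 1 '(': depth becomes 2
  Position 2 '(': depth becomes 3
  Position 3 '(': depth becomes 4
  Position 4 '(': depth becomes 5
  Position 5 ')': depth becomes 4
  Position 6 ')': depth becomes 3
  Position 7 ')': depth becomes 2
  Position 8 '(': depth becomes 3
  Position 9 '(': depth becomes 4
  Position 10 '(': depth becomes 5
  Position 11 ')': depth becomes 4
  Position 12 ')': depth becomes 3
  Position 13 ')': depth becomes 2
  Position 14 '(': depth becomes 3
  Position 15 ')': depth becomes 2
  Position 16 '(': depth becomes 3
  Position 17 ')': depth becomes 2
  Position 18 ')': depth becomes 1
  Position 19 ')': depth becomes 0
Maximum depth reached: 5

5


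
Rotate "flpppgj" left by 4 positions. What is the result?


Input: "flpppgj", rotate left by 4
First 4 characters: "flpp"
Remaining characters: "pgj"
Concatenate remaining + first: "pgj" + "flpp" = "pgjflpp"

pgjflpp


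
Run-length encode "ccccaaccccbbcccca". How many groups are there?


Input: ccccaaccccbbcccca
Scanning for consecutive runs:
  Group 1: 'c' x 4 (positions 0-3)
  Group 2: 'a' x 2 (positions 4-5)
  Group 3: 'c' x 4 (positions 6-9)
  Group 4: 'b' x 2 (positions 10-11)
  Group 5: 'c' x 4 (positions 12-15)
  Group 6: 'a' x 1 (positions 16-16)
Total groups: 6

6


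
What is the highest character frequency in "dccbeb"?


Input: dccbeb
Character counts:
  'b': 2
  'c': 2
  'd': 1
  'e': 1
Maximum frequency: 2

2


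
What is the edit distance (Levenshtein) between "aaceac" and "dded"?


Computing edit distance: "aaceac" -> "dded"
DP table:
           d    d    e    d
      0    1    2    3    4
  a   1    1    2    3    4
  a   2    2    2    3    4
  c   3    3    3    3    4
  e   4    4    4    3    4
  a   5    5    5    4    4
  c   6    6    6    5    5
Edit distance = dp[6][4] = 5

5


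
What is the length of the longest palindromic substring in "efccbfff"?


Input: "efccbfff"
Checking substrings for palindromes:
  [5:8] "fff" (len 3) => palindrome
  [2:4] "cc" (len 2) => palindrome
  [5:7] "ff" (len 2) => palindrome
  [6:8] "ff" (len 2) => palindrome
Longest palindromic substring: "fff" with length 3

3


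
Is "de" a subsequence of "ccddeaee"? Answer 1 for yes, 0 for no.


Check if "de" is a subsequence of "ccddeaee"
Greedy scan:
  Position 0 ('c'): no match needed
  Position 1 ('c'): no match needed
  Position 2 ('d'): matches sub[0] = 'd'
  Position 3 ('d'): no match needed
  Position 4 ('e'): matches sub[1] = 'e'
  Position 5 ('a'): no match needed
  Position 6 ('e'): no match needed
  Position 7 ('e'): no match needed
All 2 characters matched => is a subsequence

1


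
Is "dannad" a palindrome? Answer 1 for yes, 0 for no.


Input: dannad
Reversed: dannad
  Compare pos 0 ('d') with pos 5 ('d'): match
  Compare pos 1 ('a') with pos 4 ('a'): match
  Compare pos 2 ('n') with pos 3 ('n'): match
Result: palindrome

1


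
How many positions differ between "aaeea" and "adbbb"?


Comparing "aaeea" and "adbbb" position by position:
  Position 0: 'a' vs 'a' => same
  Position 1: 'a' vs 'd' => DIFFER
  Position 2: 'e' vs 'b' => DIFFER
  Position 3: 'e' vs 'b' => DIFFER
  Position 4: 'a' vs 'b' => DIFFER
Positions that differ: 4

4


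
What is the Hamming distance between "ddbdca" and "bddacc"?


Comparing "ddbdca" and "bddacc" position by position:
  Position 0: 'd' vs 'b' => differ
  Position 1: 'd' vs 'd' => same
  Position 2: 'b' vs 'd' => differ
  Position 3: 'd' vs 'a' => differ
  Position 4: 'c' vs 'c' => same
  Position 5: 'a' vs 'c' => differ
Total differences (Hamming distance): 4

4


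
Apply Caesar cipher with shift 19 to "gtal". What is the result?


Caesar cipher: shift "gtal" by 19
  'g' (pos 6) + 19 = pos 25 = 'z'
  't' (pos 19) + 19 = pos 12 = 'm'
  'a' (pos 0) + 19 = pos 19 = 't'
  'l' (pos 11) + 19 = pos 4 = 'e'
Result: zmte

zmte


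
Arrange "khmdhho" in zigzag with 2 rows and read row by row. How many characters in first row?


Zigzag "khmdhho" into 2 rows:
Placing characters:
  'k' => row 0
  'h' => row 1
  'm' => row 0
  'd' => row 1
  'h' => row 0
  'h' => row 1
  'o' => row 0
Rows:
  Row 0: "kmho"
  Row 1: "hdh"
First row length: 4

4


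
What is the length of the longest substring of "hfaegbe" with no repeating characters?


Input: "hfaegbe"
Sliding window (track last position of each char):
  Position 0 ('h'): window [0,0] length 1 -- new best
  Position 1 ('f'): window [0,1] length 2 -- new best
  Position 2 ('a'): window [0,2] length 3 -- new best
  Position 3 ('e'): window [0,3] length 4 -- new best
  Position 4 ('g'): window [0,4] length 5 -- new best
  Position 5 ('b'): window [0,5] length 6 -- new best
  Position 6 ('e'): repeat (last at 3), move window start to 4
  Position 6 ('e'): window [4,6] length 3
Longest substring with no repeats: "hfaegb" with length 6

6


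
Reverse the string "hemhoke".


Input: hemhoke
Reading characters right to left:
  Position 6: 'e'
  Position 5: 'k'
  Position 4: 'o'
  Position 3: 'h'
  Position 2: 'm'
  Position 1: 'e'
  Position 0: 'h'
Reversed: ekohmeh

ekohmeh


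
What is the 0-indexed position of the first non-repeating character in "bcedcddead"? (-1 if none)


Input: bcedcddead
Character frequencies:
  'a': 1
  'b': 1
  'c': 2
  'd': 4
  'e': 2
Scanning left to right for freq == 1:
  Position 0 ('b'): unique! => answer = 0

0


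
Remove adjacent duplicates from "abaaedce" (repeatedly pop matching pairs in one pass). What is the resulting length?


Input: abaaedce
Stack-based adjacent duplicate removal:
  Read 'a': push. Stack: a
  Read 'b': push. Stack: ab
  Read 'a': push. Stack: aba
  Read 'a': matches stack top 'a' => pop. Stack: ab
  Read 'e': push. Stack: abe
  Read 'd': push. Stack: abed
  Read 'c': push. Stack: abedc
  Read 'e': push. Stack: abedce
Final stack: "abedce" (length 6)

6


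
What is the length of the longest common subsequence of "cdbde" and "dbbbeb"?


LCS of "cdbde" and "dbbbeb"
DP table:
           d    b    b    b    e    b
      0    0    0    0    0    0    0
  c   0    0    0    0    0    0    0
  d   0    1    1    1    1    1    1
  b   0    1    2    2    2    2    2
  d   0    1    2    2    2    2    2
  e   0    1    2    2    2    3    3
LCS length = dp[5][6] = 3

3


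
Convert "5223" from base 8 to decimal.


Input: "5223" in base 8
Positional expansion:
  Digit '5' (value 5) x 8^3 = 2560
  Digit '2' (value 2) x 8^2 = 128
  Digit '2' (value 2) x 8^1 = 16
  Digit '3' (value 3) x 8^0 = 3
Sum = 2707

2707


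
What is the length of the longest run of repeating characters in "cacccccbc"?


Input: "cacccccbc"
Scanning for longest run:
  Position 1 ('a'): new char, reset run to 1
  Position 2 ('c'): new char, reset run to 1
  Position 3 ('c'): continues run of 'c', length=2
  Position 4 ('c'): continues run of 'c', length=3
  Position 5 ('c'): continues run of 'c', length=4
  Position 6 ('c'): continues run of 'c', length=5
  Position 7 ('b'): new char, reset run to 1
  Position 8 ('c'): new char, reset run to 1
Longest run: 'c' with length 5

5


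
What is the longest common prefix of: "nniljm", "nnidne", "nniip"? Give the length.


Words: nniljm, nnidne, nniip
  Position 0: all 'n' => match
  Position 1: all 'n' => match
  Position 2: all 'i' => match
  Position 3: ('l', 'd', 'i') => mismatch, stop
LCP = "nni" (length 3)

3


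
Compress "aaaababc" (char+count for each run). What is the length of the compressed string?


Input: aaaababc
Runs:
  'a' x 4 => "a4"
  'b' x 1 => "b1"
  'a' x 1 => "a1"
  'b' x 1 => "b1"
  'c' x 1 => "c1"
Compressed: "a4b1a1b1c1"
Compressed length: 10

10
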